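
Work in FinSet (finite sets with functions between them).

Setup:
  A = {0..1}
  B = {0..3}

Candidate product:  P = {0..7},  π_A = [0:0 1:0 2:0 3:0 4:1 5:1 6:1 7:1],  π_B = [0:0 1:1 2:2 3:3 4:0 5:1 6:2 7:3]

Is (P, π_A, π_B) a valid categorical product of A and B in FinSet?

Answer: VALID PRODUCT

Work:
|A|·|B| = 2·4 = 8;  |P| = 8
Check the pairing map k ↦ (π_A(k), π_B(k)):
  0 : (0,0)
  1 : (0,1)
  2 : (0,2)
  3 : (0,3)
  4 : (1,0)
  5 : (1,1)
  6 : (1,2)
  7 : (1,3)
distinct pairs in image: 8 / 8 needed
  → bijection onto A×B; projections well-typed.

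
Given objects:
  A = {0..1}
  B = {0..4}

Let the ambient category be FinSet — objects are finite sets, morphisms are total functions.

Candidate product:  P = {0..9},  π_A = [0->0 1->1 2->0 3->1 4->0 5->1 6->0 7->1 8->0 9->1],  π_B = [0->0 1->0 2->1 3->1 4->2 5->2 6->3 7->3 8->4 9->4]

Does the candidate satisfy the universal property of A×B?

Answer: VALID PRODUCT

Trace:
|A|·|B| = 2·5 = 10;  |P| = 10
Check the pairing map k ↦ (π_A(k), π_B(k)):
  0 -> (0,0)
  1 -> (1,0)
  2 -> (0,1)
  3 -> (1,1)
  4 -> (0,2)
  5 -> (1,2)
  6 -> (0,3)
  7 -> (1,3)
  8 -> (0,4)
  9 -> (1,4)
distinct pairs in image: 10 / 10 needed
  → bijection onto A×B; projections well-typed.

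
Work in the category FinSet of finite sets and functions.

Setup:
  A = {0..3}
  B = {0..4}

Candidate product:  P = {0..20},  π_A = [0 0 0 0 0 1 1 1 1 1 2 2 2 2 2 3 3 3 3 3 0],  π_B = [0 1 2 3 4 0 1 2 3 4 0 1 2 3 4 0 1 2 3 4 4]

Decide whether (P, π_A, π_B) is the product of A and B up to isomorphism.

|A|·|B| = 4·5 = 20;  |P| = 21
  → cardinalities differ; no bijection possible.

Answer: NOT A VALID PRODUCT — |P|=21 ≠ |A|·|B|=20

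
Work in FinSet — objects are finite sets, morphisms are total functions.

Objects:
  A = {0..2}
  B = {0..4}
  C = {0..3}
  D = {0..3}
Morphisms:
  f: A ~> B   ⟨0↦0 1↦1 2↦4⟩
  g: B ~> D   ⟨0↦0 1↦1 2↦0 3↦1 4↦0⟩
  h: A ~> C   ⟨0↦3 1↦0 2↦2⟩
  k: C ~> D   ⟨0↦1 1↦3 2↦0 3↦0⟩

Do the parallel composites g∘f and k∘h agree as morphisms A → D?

1) trace f;g:
  0 f~>0 g~>0
  1 f~>1 g~>1
  2 f~>4 g~>0
  composite₁ = ⟨0↦0 1↦1 2↦0⟩
2) trace h;k:
  0 h~>3 k~>0
  1 h~>0 k~>1
  2 h~>2 k~>0
  composite₂ = ⟨0↦0 1↦1 2↦0⟩
Equal? same morphism ✓

Answer: COMMUTES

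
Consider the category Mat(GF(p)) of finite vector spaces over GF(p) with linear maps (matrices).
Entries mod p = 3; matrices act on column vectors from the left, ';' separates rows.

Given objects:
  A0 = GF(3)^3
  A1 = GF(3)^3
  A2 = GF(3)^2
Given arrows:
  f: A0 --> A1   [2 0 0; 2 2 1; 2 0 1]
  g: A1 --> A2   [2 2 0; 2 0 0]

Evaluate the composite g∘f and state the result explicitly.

Answer: [2 1 2; 1 0 0]

Work:
  e0=⟨1,0,0⟩ f-->⟨2,2,2⟩ g-->⟨2,1⟩
  e1=⟨0,1,0⟩ f-->⟨0,2,0⟩ g-->⟨1,0⟩
  e2=⟨0,0,1⟩ f-->⟨0,1,1⟩ g-->⟨2,0⟩
⟦path⟧: [2 1 2; 1 0 0]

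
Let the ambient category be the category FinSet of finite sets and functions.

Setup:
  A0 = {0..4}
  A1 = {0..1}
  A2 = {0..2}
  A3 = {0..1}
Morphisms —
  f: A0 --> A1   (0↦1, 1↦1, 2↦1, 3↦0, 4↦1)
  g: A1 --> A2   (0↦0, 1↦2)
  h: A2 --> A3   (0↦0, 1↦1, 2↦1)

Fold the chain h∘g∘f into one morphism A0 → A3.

Answer: (0↦1, 1↦1, 2↦1, 3↦0, 4↦1)

Trace:
  0 f-->1 g-->2 h-->1
  1 f-->1 g-->2 h-->1
  2 f-->1 g-->2 h-->1
  3 f-->0 g-->0 h-->0
  4 f-->1 g-->2 h-->1
composite: (0↦1, 1↦1, 2↦1, 3↦0, 4↦1)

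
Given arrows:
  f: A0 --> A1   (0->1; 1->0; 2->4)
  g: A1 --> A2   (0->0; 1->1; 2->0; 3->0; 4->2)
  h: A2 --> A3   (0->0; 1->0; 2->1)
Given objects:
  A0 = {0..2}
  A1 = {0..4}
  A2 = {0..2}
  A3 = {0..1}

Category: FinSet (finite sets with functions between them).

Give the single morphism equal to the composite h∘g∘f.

Answer: (0->0; 1->0; 2->1)

Work:
  0 f-->1 g-->1 h-->0
  1 f-->0 g-->0 h-->0
  2 f-->4 g-->2 h-->1
result: (0->0; 1->0; 2->1)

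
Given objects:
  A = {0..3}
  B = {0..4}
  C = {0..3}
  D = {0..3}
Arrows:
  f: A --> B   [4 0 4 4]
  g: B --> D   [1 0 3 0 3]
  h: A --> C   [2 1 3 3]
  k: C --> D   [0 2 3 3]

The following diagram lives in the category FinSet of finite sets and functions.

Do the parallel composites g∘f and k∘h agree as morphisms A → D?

1) trace f;g:
  0 f-->4 g-->3
  1 f-->0 g-->1
  2 f-->4 g-->3
  3 f-->4 g-->3
  composite₁ = [3 1 3 3]
2) trace h;k:
  0 h-->2 k-->3
  1 h-->1 k-->2
  2 h-->3 k-->3
  3 h-->3 k-->3
  composite₂ = [3 2 3 3]
Equal? NO — does not commute

Answer: DOES NOT COMMUTE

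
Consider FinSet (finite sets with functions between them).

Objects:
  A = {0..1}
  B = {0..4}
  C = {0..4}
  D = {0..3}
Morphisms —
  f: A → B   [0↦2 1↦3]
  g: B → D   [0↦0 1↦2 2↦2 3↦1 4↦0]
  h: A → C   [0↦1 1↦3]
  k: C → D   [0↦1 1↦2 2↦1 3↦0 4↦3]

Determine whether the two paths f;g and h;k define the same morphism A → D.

Along f;g (path 1):
  0 f→2 g→2
  1 f→3 g→1
  composite₁ = [0↦2 1↦1]
Along h;k (path 2):
  0 h→1 k→2
  1 h→3 k→0
  composite₂ = [0↦2 1↦0]
Equal? distinct morphisms ✗

Answer: DOES NOT COMMUTE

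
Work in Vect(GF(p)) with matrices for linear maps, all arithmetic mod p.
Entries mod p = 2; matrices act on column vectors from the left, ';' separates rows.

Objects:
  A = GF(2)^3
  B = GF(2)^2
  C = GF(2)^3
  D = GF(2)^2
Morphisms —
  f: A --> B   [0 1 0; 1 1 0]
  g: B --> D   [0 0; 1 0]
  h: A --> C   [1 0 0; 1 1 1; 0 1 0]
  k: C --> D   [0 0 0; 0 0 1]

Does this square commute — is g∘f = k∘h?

Answer: COMMUTES

Trace:
Path 1 = f;g:
  e0=[1,0,0] f-->[0,1] g-->[0,0]
  e1=[0,1,0] f-->[1,1] g-->[0,1]
  e2=[0,0,1] f-->[0,0] g-->[0,0]
  ⟦path⟧₁ = [0 0 0; 0 1 0]
Path 2 = h;k:
  e0=[1,0,0] h-->[1,1,0] k-->[0,0]
  e1=[0,1,0] h-->[0,1,1] k-->[0,1]
  e2=[0,0,1] h-->[0,1,0] k-->[0,0]
  ⟦path⟧₂ = [0 0 0; 0 1 0]
Equal? equal; square commutes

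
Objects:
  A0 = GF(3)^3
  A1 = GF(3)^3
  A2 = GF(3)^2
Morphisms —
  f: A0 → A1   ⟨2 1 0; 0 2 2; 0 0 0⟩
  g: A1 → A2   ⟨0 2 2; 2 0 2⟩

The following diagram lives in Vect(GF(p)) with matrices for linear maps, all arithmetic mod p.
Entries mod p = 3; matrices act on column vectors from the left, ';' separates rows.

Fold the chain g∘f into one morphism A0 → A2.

  e0=⟨1,0,0⟩ f→⟨2,0,0⟩ g→⟨0,1⟩
  e1=⟨0,1,0⟩ f→⟨1,2,0⟩ g→⟨1,2⟩
  e2=⟨0,0,1⟩ f→⟨0,2,0⟩ g→⟨1,0⟩
result: ⟨0 1 1; 1 2 0⟩

Answer: ⟨0 1 1; 1 2 0⟩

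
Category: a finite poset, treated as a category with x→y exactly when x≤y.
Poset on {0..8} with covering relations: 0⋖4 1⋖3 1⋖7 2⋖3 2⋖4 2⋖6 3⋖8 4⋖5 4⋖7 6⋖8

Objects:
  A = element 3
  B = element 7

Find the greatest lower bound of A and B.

Common predecessors of 3,7: {1,2}
  maximal lower bounds 1 and 2 are incomparable: neither 1≤2 nor 2≤1
→ no greatest lower bound exists

Answer: NO MEET EXISTS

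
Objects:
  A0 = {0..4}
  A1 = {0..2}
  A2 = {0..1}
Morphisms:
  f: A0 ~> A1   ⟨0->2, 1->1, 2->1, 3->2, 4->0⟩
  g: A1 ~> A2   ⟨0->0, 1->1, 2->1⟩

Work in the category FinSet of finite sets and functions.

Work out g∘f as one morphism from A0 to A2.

Answer: ⟨0->1, 1->1, 2->1, 3->1, 4->0⟩

Work:
  0 f~>2 g~>1
  1 f~>1 g~>1
  2 f~>1 g~>1
  3 f~>2 g~>1
  4 f~>0 g~>0
composite: ⟨0->1, 1->1, 2->1, 3->1, 4->0⟩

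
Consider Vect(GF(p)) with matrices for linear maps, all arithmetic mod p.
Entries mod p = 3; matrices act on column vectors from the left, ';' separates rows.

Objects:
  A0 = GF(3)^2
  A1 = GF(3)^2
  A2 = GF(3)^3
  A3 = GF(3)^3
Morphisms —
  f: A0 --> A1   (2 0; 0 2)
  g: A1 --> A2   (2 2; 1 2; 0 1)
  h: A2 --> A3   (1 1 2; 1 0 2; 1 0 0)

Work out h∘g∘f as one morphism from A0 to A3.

  e0=[1,0] f-->[2,0] g-->[1,2,0] h-->[0,1,1]
  e1=[0,1] f-->[0,2] g-->[1,1,2] h-->[0,2,1]
composite: (0 0; 1 2; 1 1)

Answer: (0 0; 1 2; 1 1)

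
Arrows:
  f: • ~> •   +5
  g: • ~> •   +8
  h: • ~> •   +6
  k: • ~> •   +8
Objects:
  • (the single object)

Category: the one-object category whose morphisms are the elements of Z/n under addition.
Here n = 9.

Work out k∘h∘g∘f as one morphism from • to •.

  0 +5≡5 +8≡4 +6≡1 +8≡0  (mod 9)
⟦path⟧: +0

Answer: +0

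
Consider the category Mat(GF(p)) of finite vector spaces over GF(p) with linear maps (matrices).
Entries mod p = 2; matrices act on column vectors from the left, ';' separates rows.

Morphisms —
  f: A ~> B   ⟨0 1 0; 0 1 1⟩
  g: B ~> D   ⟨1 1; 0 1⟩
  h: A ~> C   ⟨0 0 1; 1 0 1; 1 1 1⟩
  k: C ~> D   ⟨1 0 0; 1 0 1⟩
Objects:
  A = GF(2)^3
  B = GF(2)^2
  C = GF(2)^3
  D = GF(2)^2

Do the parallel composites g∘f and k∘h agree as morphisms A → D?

Along f;g (path 1):
  e0=[1,0,0] f~>[0,0] g~>[0,0]
  e1=[0,1,0] f~>[1,1] g~>[0,1]
  e2=[0,0,1] f~>[0,1] g~>[1,1]
  ⟦path⟧₁ = ⟨0 0 1; 0 1 1⟩
Along h;k (path 2):
  e0=[1,0,0] h~>[0,1,1] k~>[0,1]
  e1=[0,1,0] h~>[0,0,1] k~>[0,1]
  e2=[0,0,1] h~>[1,1,1] k~>[1,0]
  ⟦path⟧₂ = ⟨0 0 1; 1 1 0⟩
Equal? distinct morphisms ✗

Answer: DOES NOT COMMUTE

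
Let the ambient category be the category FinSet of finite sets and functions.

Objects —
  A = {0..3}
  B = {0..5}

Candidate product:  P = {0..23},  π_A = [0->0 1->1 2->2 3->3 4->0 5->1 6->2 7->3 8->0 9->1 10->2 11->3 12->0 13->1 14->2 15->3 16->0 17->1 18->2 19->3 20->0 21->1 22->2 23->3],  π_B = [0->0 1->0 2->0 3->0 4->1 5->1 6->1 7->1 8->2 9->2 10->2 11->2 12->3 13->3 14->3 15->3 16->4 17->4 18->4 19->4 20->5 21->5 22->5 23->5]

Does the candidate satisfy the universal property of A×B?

|A|·|B| = 4·6 = 24;  |P| = 24
Check the pairing map k ↦ (π_A(k), π_B(k)):
  0 -> (0,0)
  1 -> (1,0)
  2 -> (2,0)
  3 -> (3,0)
  4 -> (0,1)
  5 -> (1,1)
  6 -> (2,1)
  7 -> (3,1)
  8 -> (0,2)
  9 -> (1,2)
  10 -> (2,2)
  11 -> (3,2)
  12 -> (0,3)
  13 -> (1,3)
  14 -> (2,3)
  15 -> (3,3)
  16 -> (0,4)
  17 -> (1,4)
  18 -> (2,4)
  19 -> (3,4)
  20 -> (0,5)
  21 -> (1,5)
  22 -> (2,5)
  23 -> (3,5)
distinct pairs in image: 24 / 24 needed
  → bijection onto A×B; projections well-typed.

Answer: VALID PRODUCT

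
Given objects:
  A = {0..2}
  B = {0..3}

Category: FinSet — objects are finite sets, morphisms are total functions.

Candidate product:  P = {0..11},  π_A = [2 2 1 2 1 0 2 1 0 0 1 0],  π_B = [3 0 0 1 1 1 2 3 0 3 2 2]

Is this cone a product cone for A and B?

|A|·|B| = 3·4 = 12;  |P| = 12
Check the pairing map k ↦ (π_A(k), π_B(k)):
  0 ↦ (2,3)
  1 ↦ (2,0)
  2 ↦ (1,0)
  3 ↦ (2,1)
  4 ↦ (1,1)
  5 ↦ (0,1)
  6 ↦ (2,2)
  7 ↦ (1,3)
  8 ↦ (0,0)
  9 ↦ (0,3)
  10 ↦ (1,2)
  11 ↦ (0,2)
distinct pairs in image: 12 / 12 needed
  → bijection onto A×B; projections well-typed.

Answer: VALID PRODUCT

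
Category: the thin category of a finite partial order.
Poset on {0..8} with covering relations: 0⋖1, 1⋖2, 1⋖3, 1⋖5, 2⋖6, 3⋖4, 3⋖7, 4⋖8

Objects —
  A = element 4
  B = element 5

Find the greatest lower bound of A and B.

Answer: A∧B = 1

Trace:
Lower bounds of A=4 and B=5: {0,1}
  0 ⊑ 1
  1 ⊑ 1
glb = 1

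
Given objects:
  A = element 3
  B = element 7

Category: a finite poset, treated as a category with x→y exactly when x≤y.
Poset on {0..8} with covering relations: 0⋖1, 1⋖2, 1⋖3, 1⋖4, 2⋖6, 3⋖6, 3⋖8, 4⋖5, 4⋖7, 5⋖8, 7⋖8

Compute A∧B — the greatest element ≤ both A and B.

Answer: A∧B = 1

Derivation:
Lower bounds of A=3 and B=7: {0,1}
  0 ≤ 1
  1 ≤ 1
glb = 1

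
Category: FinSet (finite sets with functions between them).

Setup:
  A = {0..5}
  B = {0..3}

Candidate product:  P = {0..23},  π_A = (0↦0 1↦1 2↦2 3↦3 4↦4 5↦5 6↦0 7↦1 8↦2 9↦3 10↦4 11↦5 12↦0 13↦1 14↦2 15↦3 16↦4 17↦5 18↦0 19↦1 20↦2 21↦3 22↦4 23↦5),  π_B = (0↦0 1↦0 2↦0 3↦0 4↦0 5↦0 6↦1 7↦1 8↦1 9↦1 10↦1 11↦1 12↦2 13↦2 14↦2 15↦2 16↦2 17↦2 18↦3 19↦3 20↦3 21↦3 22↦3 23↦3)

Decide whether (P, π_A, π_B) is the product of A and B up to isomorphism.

|A|·|B| = 6·4 = 24;  |P| = 24
Check the pairing map k ↦ (π_A(k), π_B(k)):
  0 ↦ (0,0)
  1 ↦ (1,0)
  2 ↦ (2,0)
  3 ↦ (3,0)
  4 ↦ (4,0)
  5 ↦ (5,0)
  6 ↦ (0,1)
  7 ↦ (1,1)
  8 ↦ (2,1)
  9 ↦ (3,1)
  10 ↦ (4,1)
  11 ↦ (5,1)
  12 ↦ (0,2)
  13 ↦ (1,2)
  14 ↦ (2,2)
  15 ↦ (3,2)
  16 ↦ (4,2)
  17 ↦ (5,2)
  18 ↦ (0,3)
  19 ↦ (1,3)
  20 ↦ (2,3)
  21 ↦ (3,3)
  22 ↦ (4,3)
  23 ↦ (5,3)
distinct pairs in image: 24 / 24 needed
  → bijection onto A×B; projections well-typed.

Answer: VALID PRODUCT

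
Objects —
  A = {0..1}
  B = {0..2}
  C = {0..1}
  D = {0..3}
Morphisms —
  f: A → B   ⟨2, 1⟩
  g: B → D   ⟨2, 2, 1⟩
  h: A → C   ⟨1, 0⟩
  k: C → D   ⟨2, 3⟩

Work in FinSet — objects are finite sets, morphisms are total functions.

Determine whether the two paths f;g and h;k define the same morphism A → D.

Path 1 = f;g:
  0 f→2 g→1
  1 f→1 g→2
  composite₁ = ⟨1, 2⟩
Path 2 = h;k:
  0 h→1 k→3
  1 h→0 k→2
  composite₂ = ⟨3, 2⟩
Equal? differ; not commutative

Answer: DOES NOT COMMUTE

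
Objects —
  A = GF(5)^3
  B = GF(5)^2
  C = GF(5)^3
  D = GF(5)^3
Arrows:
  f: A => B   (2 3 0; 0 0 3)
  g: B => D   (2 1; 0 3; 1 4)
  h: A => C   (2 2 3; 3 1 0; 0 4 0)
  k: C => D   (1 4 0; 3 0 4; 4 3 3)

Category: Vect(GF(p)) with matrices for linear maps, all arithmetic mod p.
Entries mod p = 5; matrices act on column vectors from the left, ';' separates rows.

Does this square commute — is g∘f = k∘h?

Answer: DOES NOT COMMUTE

Derivation:
Along f;g (path 1):
  e0=⟨1,0,0⟩ f=>⟨2,0⟩ g=>⟨4,0,2⟩
  e1=⟨0,1,0⟩ f=>⟨3,0⟩ g=>⟨1,0,3⟩
  e2=⟨0,0,1⟩ f=>⟨0,3⟩ g=>⟨3,4,2⟩
  result₁ = (4 1 3; 0 0 4; 2 3 2)
Along h;k (path 2):
  e0=⟨1,0,0⟩ h=>⟨2,3,0⟩ k=>⟨4,1,2⟩
  e1=⟨0,1,0⟩ h=>⟨2,1,4⟩ k=>⟨1,2,3⟩
  e2=⟨0,0,1⟩ h=>⟨3,0,0⟩ k=>⟨3,4,2⟩
  result₂ = (4 1 3; 1 2 4; 2 3 2)
Equal? distinct morphisms ✗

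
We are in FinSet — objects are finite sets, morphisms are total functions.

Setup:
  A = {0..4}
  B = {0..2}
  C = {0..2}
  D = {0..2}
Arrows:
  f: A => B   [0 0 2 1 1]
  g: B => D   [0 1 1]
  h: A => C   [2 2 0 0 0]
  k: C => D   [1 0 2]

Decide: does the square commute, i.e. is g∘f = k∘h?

Along f;g (path 1):
  0 f=>0 g=>0
  1 f=>0 g=>0
  2 f=>2 g=>1
  3 f=>1 g=>1
  4 f=>1 g=>1
  composite₁ = [0 0 1 1 1]
Along h;k (path 2):
  0 h=>2 k=>2
  1 h=>2 k=>2
  2 h=>0 k=>1
  3 h=>0 k=>1
  4 h=>0 k=>1
  composite₂ = [2 2 1 1 1]
Equal? distinct morphisms ✗

Answer: DOES NOT COMMUTE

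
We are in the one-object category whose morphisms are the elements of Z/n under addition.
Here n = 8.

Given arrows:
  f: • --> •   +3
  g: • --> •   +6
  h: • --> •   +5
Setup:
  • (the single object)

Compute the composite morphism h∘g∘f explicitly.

  0 +3≡3 +6≡1 +5≡6  (mod 8)
⟦path⟧: +6

Answer: +6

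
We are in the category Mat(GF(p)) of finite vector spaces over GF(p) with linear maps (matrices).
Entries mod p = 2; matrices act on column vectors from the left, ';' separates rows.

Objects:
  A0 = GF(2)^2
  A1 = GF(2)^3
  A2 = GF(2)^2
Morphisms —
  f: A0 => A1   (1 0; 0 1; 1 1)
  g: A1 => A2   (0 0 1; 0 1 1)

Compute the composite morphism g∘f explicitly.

Answer: (1 1; 1 0)

Trace:
  e0=(1,0) f=>(1,0,1) g=>(1,1)
  e1=(0,1) f=>(0,1,1) g=>(1,0)
composite: (1 1; 1 0)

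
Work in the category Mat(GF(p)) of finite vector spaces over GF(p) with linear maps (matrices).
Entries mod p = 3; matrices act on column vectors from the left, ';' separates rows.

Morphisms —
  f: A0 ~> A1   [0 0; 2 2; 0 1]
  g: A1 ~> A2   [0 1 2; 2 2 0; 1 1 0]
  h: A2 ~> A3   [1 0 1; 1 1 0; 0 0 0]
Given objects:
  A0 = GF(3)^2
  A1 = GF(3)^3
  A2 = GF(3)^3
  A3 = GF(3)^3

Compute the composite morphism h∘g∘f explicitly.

Answer: [1 0; 0 2; 0 0]

Derivation:
  e0=[1,0] f~>[0,2,0] g~>[2,1,2] h~>[1,0,0]
  e1=[0,1] f~>[0,2,1] g~>[1,1,2] h~>[0,2,0]
result: [1 0; 0 2; 0 0]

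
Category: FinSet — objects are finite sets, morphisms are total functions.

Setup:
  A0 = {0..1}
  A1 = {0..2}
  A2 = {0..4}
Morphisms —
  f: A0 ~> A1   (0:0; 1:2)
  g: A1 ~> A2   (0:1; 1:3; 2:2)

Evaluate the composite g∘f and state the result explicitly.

Answer: (0:1; 1:2)

Trace:
  0 f~>0 g~>1
  1 f~>2 g~>2
result: (0:1; 1:2)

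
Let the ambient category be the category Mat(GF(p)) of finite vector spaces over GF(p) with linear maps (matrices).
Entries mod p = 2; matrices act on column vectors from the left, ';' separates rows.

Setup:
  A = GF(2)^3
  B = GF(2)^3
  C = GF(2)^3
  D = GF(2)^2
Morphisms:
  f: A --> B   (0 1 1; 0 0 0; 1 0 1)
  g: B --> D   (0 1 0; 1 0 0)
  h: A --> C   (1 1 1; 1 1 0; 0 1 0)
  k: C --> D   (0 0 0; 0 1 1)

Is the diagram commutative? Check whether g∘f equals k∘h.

Answer: DOES NOT COMMUTE

Work:
Along f;g (path 1):
  e0=⟨1,0,0⟩ f-->⟨0,0,1⟩ g-->⟨0,0⟩
  e1=⟨0,1,0⟩ f-->⟨1,0,0⟩ g-->⟨0,1⟩
  e2=⟨0,0,1⟩ f-->⟨1,0,1⟩ g-->⟨0,1⟩
  result₁ = (0 0 0; 0 1 1)
Along h;k (path 2):
  e0=⟨1,0,0⟩ h-->⟨1,1,0⟩ k-->⟨0,1⟩
  e1=⟨0,1,0⟩ h-->⟨1,1,1⟩ k-->⟨0,0⟩
  e2=⟨0,0,1⟩ h-->⟨1,0,0⟩ k-->⟨0,0⟩
  result₂ = (0 0 0; 1 0 0)
Equal? NO — does not commute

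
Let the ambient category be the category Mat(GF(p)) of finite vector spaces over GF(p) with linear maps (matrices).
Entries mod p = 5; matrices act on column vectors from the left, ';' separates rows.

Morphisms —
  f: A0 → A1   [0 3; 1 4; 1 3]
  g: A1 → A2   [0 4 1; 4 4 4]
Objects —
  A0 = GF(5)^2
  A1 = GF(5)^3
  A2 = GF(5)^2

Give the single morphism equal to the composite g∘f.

Answer: [0 4; 3 0]

Work:
  e0=(1,0) f→(0,1,1) g→(0,3)
  e1=(0,1) f→(3,4,3) g→(4,0)
⟦path⟧: [0 4; 3 0]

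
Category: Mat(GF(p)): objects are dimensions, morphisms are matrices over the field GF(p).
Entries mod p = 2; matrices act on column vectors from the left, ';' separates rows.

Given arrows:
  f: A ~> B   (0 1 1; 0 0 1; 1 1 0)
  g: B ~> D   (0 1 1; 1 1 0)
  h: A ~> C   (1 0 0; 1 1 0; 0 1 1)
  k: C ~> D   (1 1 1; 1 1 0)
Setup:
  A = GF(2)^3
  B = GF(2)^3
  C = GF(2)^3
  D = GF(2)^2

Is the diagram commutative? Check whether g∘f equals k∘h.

Answer: DOES NOT COMMUTE

Trace:
Path 1 = f;g:
  e0=⟨1,0,0⟩ f~>⟨0,0,1⟩ g~>⟨1,0⟩
  e1=⟨0,1,0⟩ f~>⟨1,0,1⟩ g~>⟨1,1⟩
  e2=⟨0,0,1⟩ f~>⟨1,1,0⟩ g~>⟨1,0⟩
  ⟦path⟧₁ = (1 1 1; 0 1 0)
Path 2 = h;k:
  e0=⟨1,0,0⟩ h~>⟨1,1,0⟩ k~>⟨0,0⟩
  e1=⟨0,1,0⟩ h~>⟨0,1,1⟩ k~>⟨0,1⟩
  e2=⟨0,0,1⟩ h~>⟨0,0,1⟩ k~>⟨1,0⟩
  ⟦path⟧₂ = (0 0 1; 0 1 0)
Equal? NO — does not commute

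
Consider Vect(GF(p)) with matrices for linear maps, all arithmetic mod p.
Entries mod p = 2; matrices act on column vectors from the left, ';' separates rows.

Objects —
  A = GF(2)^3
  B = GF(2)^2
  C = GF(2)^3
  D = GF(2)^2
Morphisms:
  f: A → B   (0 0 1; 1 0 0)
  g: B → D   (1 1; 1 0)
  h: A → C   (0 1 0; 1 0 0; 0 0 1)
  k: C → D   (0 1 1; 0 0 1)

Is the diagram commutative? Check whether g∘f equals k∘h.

Answer: COMMUTES

Work:
Path 1 = f;g:
  e0=⟨1,0,0⟩ f→⟨0,1⟩ g→⟨1,0⟩
  e1=⟨0,1,0⟩ f→⟨0,0⟩ g→⟨0,0⟩
  e2=⟨0,0,1⟩ f→⟨1,0⟩ g→⟨1,1⟩
  result₁ = (1 0 1; 0 0 1)
Path 2 = h;k:
  e0=⟨1,0,0⟩ h→⟨0,1,0⟩ k→⟨1,0⟩
  e1=⟨0,1,0⟩ h→⟨1,0,0⟩ k→⟨0,0⟩
  e2=⟨0,0,1⟩ h→⟨0,0,1⟩ k→⟨1,1⟩
  result₂ = (1 0 1; 0 0 1)
Equal? same morphism ✓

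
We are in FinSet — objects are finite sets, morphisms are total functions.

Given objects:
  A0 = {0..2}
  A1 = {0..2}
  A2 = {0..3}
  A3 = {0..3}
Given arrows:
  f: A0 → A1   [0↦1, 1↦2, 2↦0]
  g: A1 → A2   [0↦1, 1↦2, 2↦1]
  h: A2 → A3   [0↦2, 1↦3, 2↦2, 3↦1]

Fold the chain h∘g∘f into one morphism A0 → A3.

  0 f→1 g→2 h→2
  1 f→2 g→1 h→3
  2 f→0 g→1 h→3
result: [0↦2, 1↦3, 2↦3]

Answer: [0↦2, 1↦3, 2↦3]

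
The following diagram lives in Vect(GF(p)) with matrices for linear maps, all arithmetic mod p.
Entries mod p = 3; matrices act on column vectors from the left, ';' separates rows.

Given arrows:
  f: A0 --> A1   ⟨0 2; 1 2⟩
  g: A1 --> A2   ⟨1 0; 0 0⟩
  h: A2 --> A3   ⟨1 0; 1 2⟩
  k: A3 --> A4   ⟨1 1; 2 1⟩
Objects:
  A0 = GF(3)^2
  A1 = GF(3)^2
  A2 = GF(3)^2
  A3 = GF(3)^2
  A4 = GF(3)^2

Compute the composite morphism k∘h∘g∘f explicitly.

  e0=(1,0) f-->(0,1) g-->(0,0) h-->(0,0) k-->(0,0)
  e1=(0,1) f-->(2,2) g-->(2,0) h-->(2,2) k-->(1,0)
composite: ⟨0 1; 0 0⟩

Answer: ⟨0 1; 0 0⟩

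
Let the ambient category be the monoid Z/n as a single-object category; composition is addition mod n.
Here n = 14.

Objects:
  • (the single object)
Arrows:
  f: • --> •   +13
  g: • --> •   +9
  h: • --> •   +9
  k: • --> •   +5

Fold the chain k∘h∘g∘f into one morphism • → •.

Answer: +8

Work:
  0 +13≡13 +9≡8 +9≡3 +5≡8  (mod 14)
⟦path⟧: +8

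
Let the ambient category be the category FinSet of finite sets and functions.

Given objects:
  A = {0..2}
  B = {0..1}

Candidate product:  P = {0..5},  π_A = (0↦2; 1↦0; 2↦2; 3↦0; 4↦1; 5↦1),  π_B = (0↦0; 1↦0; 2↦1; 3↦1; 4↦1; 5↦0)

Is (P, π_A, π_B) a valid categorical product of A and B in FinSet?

|A|·|B| = 3·2 = 6;  |P| = 6
Check the pairing map k ↦ (π_A(k), π_B(k)):
  0 ↦ (2,0)
  1 ↦ (0,0)
  2 ↦ (2,1)
  3 ↦ (0,1)
  4 ↦ (1,1)
  5 ↦ (1,0)
distinct pairs in image: 6 / 6 needed
  → bijection onto A×B; projections well-typed.

Answer: VALID PRODUCT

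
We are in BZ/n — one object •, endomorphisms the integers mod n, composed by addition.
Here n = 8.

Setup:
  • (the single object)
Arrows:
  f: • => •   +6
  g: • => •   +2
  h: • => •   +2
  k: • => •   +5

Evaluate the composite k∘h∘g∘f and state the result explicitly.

Answer: +7

Derivation:
  0 +6≡6 +2≡0 +2≡2 +5≡7  (mod 8)
⟦path⟧: +7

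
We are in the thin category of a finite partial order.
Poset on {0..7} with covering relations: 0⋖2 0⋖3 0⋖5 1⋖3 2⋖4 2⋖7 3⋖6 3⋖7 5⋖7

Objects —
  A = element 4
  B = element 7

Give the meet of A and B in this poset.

Answer: A∧B = 2

Trace:
Common predecessors of 4,7: {0,2}
  0 ⊑ 2
  2 ⊑ 2
glb = 2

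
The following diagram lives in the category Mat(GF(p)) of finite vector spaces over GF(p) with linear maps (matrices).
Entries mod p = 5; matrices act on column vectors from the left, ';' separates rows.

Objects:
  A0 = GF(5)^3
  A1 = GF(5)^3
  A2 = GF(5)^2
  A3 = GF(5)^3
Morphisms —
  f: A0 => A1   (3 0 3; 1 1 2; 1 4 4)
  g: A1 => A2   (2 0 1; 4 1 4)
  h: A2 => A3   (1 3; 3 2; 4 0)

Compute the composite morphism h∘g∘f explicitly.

Answer: (3 0 0; 0 1 0; 3 1 0)

Work:
  e0=[1,0,0] f=>[3,1,1] g=>[2,2] h=>[3,0,3]
  e1=[0,1,0] f=>[0,1,4] g=>[4,2] h=>[0,1,1]
  e2=[0,0,1] f=>[3,2,4] g=>[0,0] h=>[0,0,0]
result: (3 0 0; 0 1 0; 3 1 0)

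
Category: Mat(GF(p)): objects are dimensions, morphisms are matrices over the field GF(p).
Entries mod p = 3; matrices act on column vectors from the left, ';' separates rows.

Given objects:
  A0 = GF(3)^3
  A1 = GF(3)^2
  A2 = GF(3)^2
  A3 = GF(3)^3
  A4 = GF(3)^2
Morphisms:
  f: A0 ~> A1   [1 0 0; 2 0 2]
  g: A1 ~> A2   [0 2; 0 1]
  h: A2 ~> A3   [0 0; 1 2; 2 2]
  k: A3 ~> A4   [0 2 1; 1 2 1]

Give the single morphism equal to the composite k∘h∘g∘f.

Answer: [1 0 1; 1 0 1]

Trace:
  e0=(1,0,0) f~>(1,2) g~>(1,2) h~>(0,2,0) k~>(1,1)
  e1=(0,1,0) f~>(0,0) g~>(0,0) h~>(0,0,0) k~>(0,0)
  e2=(0,0,1) f~>(0,2) g~>(1,2) h~>(0,2,0) k~>(1,1)
⟦path⟧: [1 0 1; 1 0 1]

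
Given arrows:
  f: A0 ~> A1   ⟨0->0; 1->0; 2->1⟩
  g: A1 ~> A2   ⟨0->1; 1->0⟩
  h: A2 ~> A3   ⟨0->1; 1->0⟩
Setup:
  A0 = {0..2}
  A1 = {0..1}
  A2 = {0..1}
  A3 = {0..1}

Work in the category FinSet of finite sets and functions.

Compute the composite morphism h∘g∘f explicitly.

  0 f~>0 g~>1 h~>0
  1 f~>0 g~>1 h~>0
  2 f~>1 g~>0 h~>1
composite: ⟨0->0; 1->0; 2->1⟩

Answer: ⟨0->0; 1->0; 2->1⟩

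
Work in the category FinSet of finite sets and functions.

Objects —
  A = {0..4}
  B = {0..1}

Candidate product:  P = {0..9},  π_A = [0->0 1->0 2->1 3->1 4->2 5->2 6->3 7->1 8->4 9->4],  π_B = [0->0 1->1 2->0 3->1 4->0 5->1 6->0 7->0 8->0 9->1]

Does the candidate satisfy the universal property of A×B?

Answer: NOT A VALID PRODUCT — duplicate pair at indices 2,7

Work:
|A|·|B| = 5·2 = 10;  |P| = 10
Check the pairing map k ↦ (π_A(k), π_B(k)):
  0 -> (0,0)
  1 -> (0,1)
  2 -> (1,0)
  3 -> (1,1)
  4 -> (2,0)
  5 -> (2,1)
  6 -> (3,0)
  7 -> (1,0)  ✗ repeats pair of k=2
  8 -> (4,0)
  9 -> (4,1)
distinct pairs in image: 9 / 10 needed
  → (1,0) hit at k=2 and k=7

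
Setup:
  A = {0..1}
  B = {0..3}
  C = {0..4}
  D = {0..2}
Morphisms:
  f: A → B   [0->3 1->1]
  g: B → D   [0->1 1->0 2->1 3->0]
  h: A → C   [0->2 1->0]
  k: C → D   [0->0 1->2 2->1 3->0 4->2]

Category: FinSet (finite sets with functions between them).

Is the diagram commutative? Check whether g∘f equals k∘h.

Answer: DOES NOT COMMUTE

Trace:
Along f;g (path 1):
  0 f→3 g→0
  1 f→1 g→0
  result₁ = [0->0 1->0]
Along h;k (path 2):
  0 h→2 k→1
  1 h→0 k→0
  result₂ = [0->1 1->0]
Equal? distinct morphisms ✗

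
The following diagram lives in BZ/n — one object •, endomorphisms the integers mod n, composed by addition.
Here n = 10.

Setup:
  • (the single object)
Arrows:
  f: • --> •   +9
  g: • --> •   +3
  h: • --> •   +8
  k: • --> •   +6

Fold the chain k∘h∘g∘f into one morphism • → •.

Answer: +6

Work:
  0 +9≡9 +3≡2 +8≡0 +6≡6  (mod 10)
⟦path⟧: +6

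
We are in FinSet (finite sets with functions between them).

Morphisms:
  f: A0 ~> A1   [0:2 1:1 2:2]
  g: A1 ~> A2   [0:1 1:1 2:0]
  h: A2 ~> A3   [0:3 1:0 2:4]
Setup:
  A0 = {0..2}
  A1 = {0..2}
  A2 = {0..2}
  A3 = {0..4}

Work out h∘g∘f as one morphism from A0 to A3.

Answer: [0:3 1:0 2:3]

Trace:
  0 f~>2 g~>0 h~>3
  1 f~>1 g~>1 h~>0
  2 f~>2 g~>0 h~>3
composite: [0:3 1:0 2:3]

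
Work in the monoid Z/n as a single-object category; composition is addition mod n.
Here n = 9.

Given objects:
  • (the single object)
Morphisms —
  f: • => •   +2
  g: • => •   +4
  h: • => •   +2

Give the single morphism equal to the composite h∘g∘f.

Answer: +8

Trace:
  0 +2≡2 +4≡6 +2≡8  (mod 9)
⟦path⟧: +8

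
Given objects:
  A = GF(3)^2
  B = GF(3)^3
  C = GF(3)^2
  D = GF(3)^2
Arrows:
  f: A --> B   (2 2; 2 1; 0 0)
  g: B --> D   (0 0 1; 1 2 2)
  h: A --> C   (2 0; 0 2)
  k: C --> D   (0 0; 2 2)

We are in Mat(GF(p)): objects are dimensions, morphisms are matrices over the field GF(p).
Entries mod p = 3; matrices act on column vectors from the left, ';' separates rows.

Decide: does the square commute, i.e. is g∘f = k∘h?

Answer: DOES NOT COMMUTE

Trace:
Path 1 = f;g:
  e0=(1,0) f-->(2,2,0) g-->(0,0)
  e1=(0,1) f-->(2,1,0) g-->(0,1)
  result₁ = (0 0; 0 1)
Path 2 = h;k:
  e0=(1,0) h-->(2,0) k-->(0,1)
  e1=(0,1) h-->(0,2) k-->(0,1)
  result₂ = (0 0; 1 1)
Equal? NO — does not commute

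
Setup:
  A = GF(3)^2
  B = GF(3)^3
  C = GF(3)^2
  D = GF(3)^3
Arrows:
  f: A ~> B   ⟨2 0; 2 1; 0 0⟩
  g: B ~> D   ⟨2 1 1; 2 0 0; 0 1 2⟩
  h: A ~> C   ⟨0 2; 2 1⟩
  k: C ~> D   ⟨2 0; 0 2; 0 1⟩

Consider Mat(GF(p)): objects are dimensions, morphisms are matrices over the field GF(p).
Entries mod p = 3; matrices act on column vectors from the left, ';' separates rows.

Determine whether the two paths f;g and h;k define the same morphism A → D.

Answer: DOES NOT COMMUTE

Work:
Along f;g (path 1):
  e0=[1,0] f~>[2,2,0] g~>[0,1,2]
  e1=[0,1] f~>[0,1,0] g~>[1,0,1]
  ⟦path⟧₁ = ⟨0 1; 1 0; 2 1⟩
Along h;k (path 2):
  e0=[1,0] h~>[0,2] k~>[0,1,2]
  e1=[0,1] h~>[2,1] k~>[1,2,1]
  ⟦path⟧₂ = ⟨0 1; 1 2; 2 1⟩
Equal? distinct morphisms ✗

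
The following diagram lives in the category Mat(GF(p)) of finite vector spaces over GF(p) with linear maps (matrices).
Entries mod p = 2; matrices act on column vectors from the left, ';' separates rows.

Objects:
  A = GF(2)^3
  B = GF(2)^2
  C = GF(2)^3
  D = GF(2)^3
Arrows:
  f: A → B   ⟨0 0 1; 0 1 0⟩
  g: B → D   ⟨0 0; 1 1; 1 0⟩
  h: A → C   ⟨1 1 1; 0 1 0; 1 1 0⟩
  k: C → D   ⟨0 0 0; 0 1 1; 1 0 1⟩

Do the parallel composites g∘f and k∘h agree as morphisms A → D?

Answer: DOES NOT COMMUTE

Work:
1) trace f;g:
  e0=⟨1,0,0⟩ f→⟨0,0⟩ g→⟨0,0,0⟩
  e1=⟨0,1,0⟩ f→⟨0,1⟩ g→⟨0,1,0⟩
  e2=⟨0,0,1⟩ f→⟨1,0⟩ g→⟨0,1,1⟩
  ⟦path⟧₁ = ⟨0 0 0; 0 1 1; 0 0 1⟩
2) trace h;k:
  e0=⟨1,0,0⟩ h→⟨1,0,1⟩ k→⟨0,1,0⟩
  e1=⟨0,1,0⟩ h→⟨1,1,1⟩ k→⟨0,0,0⟩
  e2=⟨0,0,1⟩ h→⟨1,0,0⟩ k→⟨0,0,1⟩
  ⟦path⟧₂ = ⟨0 0 0; 1 0 0; 0 0 1⟩
Equal? differ; not commutative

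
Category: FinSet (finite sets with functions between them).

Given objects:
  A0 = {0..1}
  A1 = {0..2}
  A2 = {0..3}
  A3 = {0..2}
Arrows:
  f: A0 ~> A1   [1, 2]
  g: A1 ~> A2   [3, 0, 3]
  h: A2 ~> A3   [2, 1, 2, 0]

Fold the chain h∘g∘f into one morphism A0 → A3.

  0 f~>1 g~>0 h~>2
  1 f~>2 g~>3 h~>0
⟦path⟧: [2, 0]

Answer: [2, 0]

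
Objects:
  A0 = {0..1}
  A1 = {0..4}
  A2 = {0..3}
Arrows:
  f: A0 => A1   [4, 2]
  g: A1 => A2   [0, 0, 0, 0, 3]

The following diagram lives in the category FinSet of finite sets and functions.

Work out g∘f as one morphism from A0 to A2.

Answer: [3, 0]

Derivation:
  0 f=>4 g=>3
  1 f=>2 g=>0
composite: [3, 0]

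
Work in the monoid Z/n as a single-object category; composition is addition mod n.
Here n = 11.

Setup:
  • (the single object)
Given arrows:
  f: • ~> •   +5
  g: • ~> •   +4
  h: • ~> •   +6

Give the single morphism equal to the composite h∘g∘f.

Answer: +4

Derivation:
  0 +5≡5 +4≡9 +6≡4  (mod 11)
⟦path⟧: +4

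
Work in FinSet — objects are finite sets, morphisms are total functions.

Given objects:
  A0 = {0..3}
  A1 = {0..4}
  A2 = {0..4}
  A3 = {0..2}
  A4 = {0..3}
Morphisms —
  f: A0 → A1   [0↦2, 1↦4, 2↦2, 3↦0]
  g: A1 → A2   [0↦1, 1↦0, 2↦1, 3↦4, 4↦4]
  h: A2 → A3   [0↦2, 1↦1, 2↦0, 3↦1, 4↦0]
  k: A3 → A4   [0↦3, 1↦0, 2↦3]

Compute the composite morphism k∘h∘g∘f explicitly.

  0 f→2 g→1 h→1 k→0
  1 f→4 g→4 h→0 k→3
  2 f→2 g→1 h→1 k→0
  3 f→0 g→1 h→1 k→0
⟦path⟧: [0↦0, 1↦3, 2↦0, 3↦0]

Answer: [0↦0, 1↦3, 2↦0, 3↦0]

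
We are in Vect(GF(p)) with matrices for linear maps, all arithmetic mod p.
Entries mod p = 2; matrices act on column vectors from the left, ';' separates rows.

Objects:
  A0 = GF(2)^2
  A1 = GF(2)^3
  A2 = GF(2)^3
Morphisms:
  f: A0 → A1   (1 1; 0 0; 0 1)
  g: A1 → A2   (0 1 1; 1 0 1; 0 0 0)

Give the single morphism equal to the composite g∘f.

Answer: (0 1; 1 0; 0 0)

Trace:
  e0=⟨1,0⟩ f→⟨1,0,0⟩ g→⟨0,1,0⟩
  e1=⟨0,1⟩ f→⟨1,0,1⟩ g→⟨1,0,0⟩
composite: (0 1; 1 0; 0 0)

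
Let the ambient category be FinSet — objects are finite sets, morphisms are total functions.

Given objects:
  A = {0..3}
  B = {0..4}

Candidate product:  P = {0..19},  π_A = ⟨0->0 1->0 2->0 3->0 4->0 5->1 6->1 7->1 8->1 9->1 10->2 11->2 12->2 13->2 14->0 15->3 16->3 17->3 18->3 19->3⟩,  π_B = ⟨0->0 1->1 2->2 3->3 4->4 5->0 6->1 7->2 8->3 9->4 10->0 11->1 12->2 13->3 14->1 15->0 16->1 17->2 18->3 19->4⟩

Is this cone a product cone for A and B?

Answer: NOT A VALID PRODUCT — duplicate pair at indices 1,14

Derivation:
|A|·|B| = 4·5 = 20;  |P| = 20
Check the pairing map k ↦ (π_A(k), π_B(k)):
  0 -> (0,0)
  1 -> (0,1)
  2 -> (0,2)
  3 -> (0,3)
  4 -> (0,4)
  5 -> (1,0)
  6 -> (1,1)
  7 -> (1,2)
  8 -> (1,3)
  9 -> (1,4)
  10 -> (2,0)
  11 -> (2,1)
  12 -> (2,2)
  13 -> (2,3)
  14 -> (0,1)  ✗ repeats pair of k=1
  15 -> (3,0)
  16 -> (3,1)
  17 -> (3,2)
  18 -> (3,3)
  19 -> (3,4)
distinct pairs in image: 19 / 20 needed
  → (0,1) hit at k=1 and k=14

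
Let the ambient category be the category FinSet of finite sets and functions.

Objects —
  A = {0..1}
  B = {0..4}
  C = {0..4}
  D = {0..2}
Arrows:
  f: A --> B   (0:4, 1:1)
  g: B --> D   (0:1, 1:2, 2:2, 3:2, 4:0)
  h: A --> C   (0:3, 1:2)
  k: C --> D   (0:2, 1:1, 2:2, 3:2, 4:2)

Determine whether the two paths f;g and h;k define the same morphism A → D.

Answer: DOES NOT COMMUTE

Trace:
1) trace f;g:
  0 f-->4 g-->0
  1 f-->1 g-->2
  result₁ = (0:0, 1:2)
2) trace h;k:
  0 h-->3 k-->2
  1 h-->2 k-->2
  result₂ = (0:2, 1:2)
Equal? differ; not commutative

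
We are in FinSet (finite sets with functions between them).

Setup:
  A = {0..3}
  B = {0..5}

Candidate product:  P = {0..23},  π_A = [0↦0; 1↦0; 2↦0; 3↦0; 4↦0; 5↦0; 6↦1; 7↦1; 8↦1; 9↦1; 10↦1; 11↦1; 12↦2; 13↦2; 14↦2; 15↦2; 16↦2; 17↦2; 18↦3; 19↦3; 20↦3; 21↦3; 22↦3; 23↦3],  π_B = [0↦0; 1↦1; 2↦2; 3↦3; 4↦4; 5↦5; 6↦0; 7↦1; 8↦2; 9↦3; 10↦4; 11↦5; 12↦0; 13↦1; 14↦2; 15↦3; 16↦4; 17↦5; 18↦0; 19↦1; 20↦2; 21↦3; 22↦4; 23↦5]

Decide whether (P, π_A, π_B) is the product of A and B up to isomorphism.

Answer: VALID PRODUCT

Trace:
|A|·|B| = 4·6 = 24;  |P| = 24
Check the pairing map k ↦ (π_A(k), π_B(k)):
  0 ↦ (0,0)
  1 ↦ (0,1)
  2 ↦ (0,2)
  3 ↦ (0,3)
  4 ↦ (0,4)
  5 ↦ (0,5)
  6 ↦ (1,0)
  7 ↦ (1,1)
  8 ↦ (1,2)
  9 ↦ (1,3)
  10 ↦ (1,4)
  11 ↦ (1,5)
  12 ↦ (2,0)
  13 ↦ (2,1)
  14 ↦ (2,2)
  15 ↦ (2,3)
  16 ↦ (2,4)
  17 ↦ (2,5)
  18 ↦ (3,0)
  19 ↦ (3,1)
  20 ↦ (3,2)
  21 ↦ (3,3)
  22 ↦ (3,4)
  23 ↦ (3,5)
distinct pairs in image: 24 / 24 needed
  → bijection onto A×B; projections well-typed.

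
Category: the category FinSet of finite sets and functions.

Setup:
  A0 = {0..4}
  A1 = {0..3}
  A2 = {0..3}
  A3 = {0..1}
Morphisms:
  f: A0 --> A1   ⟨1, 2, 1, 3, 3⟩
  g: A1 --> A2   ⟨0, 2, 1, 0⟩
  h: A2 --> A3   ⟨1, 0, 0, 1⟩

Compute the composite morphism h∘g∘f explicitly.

  0 f-->1 g-->2 h-->0
  1 f-->2 g-->1 h-->0
  2 f-->1 g-->2 h-->0
  3 f-->3 g-->0 h-->1
  4 f-->3 g-->0 h-->1
composite: ⟨0, 0, 0, 1, 1⟩

Answer: ⟨0, 0, 0, 1, 1⟩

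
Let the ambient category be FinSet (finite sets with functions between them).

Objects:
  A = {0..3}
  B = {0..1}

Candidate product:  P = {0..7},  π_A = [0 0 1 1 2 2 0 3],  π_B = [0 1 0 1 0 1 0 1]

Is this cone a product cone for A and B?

|A|·|B| = 4·2 = 8;  |P| = 8
Check the pairing map k ↦ (π_A(k), π_B(k)):
  0 -> (0,0)
  1 -> (0,1)
  2 -> (1,0)
  3 -> (1,1)
  4 -> (2,0)
  5 -> (2,1)
  6 -> (0,0)  ✗ repeats pair of k=0
  7 -> (3,1)
distinct pairs in image: 7 / 8 needed
  → (0,0) hit at k=0 and k=6

Answer: NOT A VALID PRODUCT — duplicate pair at indices 0,6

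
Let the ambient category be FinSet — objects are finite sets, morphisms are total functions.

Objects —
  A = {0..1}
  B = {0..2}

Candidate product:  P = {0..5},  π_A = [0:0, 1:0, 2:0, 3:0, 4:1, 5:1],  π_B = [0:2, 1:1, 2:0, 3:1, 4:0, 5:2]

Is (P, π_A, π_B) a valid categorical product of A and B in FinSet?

Answer: NOT A VALID PRODUCT — duplicate pair at indices 1,3

Derivation:
|A|·|B| = 2·3 = 6;  |P| = 6
Check the pairing map k ↦ (π_A(k), π_B(k)):
  0 : (0,2)
  1 : (0,1)
  2 : (0,0)
  3 : (0,1)  ✗ repeats pair of k=1
  4 : (1,0)
  5 : (1,2)
distinct pairs in image: 5 / 6 needed
  → (0,1) hit at k=1 and k=3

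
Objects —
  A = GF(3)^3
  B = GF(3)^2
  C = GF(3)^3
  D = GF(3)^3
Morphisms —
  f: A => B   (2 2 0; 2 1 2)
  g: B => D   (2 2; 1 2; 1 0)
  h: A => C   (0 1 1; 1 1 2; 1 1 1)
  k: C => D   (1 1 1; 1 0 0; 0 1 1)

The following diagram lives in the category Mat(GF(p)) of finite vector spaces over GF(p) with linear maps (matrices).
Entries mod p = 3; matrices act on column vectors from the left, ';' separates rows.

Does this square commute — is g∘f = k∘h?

Answer: COMMUTES

Trace:
Along f;g (path 1):
  e0=(1,0,0) f=>(2,2) g=>(2,0,2)
  e1=(0,1,0) f=>(2,1) g=>(0,1,2)
  e2=(0,0,1) f=>(0,2) g=>(1,1,0)
  composite₁ = (2 0 1; 0 1 1; 2 2 0)
Along h;k (path 2):
  e0=(1,0,0) h=>(0,1,1) k=>(2,0,2)
  e1=(0,1,0) h=>(1,1,1) k=>(0,1,2)
  e2=(0,0,1) h=>(1,2,1) k=>(1,1,0)
  composite₂ = (2 0 1; 0 1 1; 2 2 0)
Equal? YES — commutes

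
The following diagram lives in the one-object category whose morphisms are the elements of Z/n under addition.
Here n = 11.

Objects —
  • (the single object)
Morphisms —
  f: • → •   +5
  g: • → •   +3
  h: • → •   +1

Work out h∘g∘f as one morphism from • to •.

Answer: +9

Work:
  0 +5≡5 +3≡8 +1≡9  (mod 11)
result: +9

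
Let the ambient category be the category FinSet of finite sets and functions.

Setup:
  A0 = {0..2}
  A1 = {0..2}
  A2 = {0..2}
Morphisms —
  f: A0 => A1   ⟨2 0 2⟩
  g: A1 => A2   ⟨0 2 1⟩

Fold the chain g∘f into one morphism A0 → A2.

Answer: ⟨1 0 1⟩

Trace:
  0 f=>2 g=>1
  1 f=>0 g=>0
  2 f=>2 g=>1
⟦path⟧: ⟨1 0 1⟩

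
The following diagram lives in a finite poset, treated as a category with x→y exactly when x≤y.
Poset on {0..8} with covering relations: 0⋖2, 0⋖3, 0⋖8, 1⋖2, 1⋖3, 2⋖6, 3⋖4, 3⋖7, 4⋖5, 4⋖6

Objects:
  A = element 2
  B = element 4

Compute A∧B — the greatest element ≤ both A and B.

{x : x⊑A ∧ x⊑B} = {0,1}  (A=2, B=4)
  maximal lower bounds 0 and 1 are incomparable: neither 0⊑1 nor 1⊑0
→ no greatest lower bound exists

Answer: NO MEET EXISTS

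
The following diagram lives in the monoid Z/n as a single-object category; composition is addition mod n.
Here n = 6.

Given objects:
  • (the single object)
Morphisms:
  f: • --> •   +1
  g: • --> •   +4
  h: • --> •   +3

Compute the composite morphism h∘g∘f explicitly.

Answer: +2

Trace:
  0 +1≡1 +4≡5 +3≡2  (mod 6)
composite: +2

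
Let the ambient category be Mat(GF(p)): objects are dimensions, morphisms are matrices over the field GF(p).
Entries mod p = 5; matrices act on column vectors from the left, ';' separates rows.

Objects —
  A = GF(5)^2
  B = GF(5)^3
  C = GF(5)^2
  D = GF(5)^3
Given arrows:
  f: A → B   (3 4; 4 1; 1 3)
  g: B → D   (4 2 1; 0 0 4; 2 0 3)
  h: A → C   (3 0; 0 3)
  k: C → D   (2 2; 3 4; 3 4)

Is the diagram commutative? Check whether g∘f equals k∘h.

1) trace f;g:
  e0=(1,0) f→(3,4,1) g→(1,4,4)
  e1=(0,1) f→(4,1,3) g→(1,2,2)
  ⟦path⟧₁ = (1 1; 4 2; 4 2)
2) trace h;k:
  e0=(1,0) h→(3,0) k→(1,4,4)
  e1=(0,1) h→(0,3) k→(1,2,2)
  ⟦path⟧₂ = (1 1; 4 2; 4 2)
Equal? YES — commutes

Answer: COMMUTES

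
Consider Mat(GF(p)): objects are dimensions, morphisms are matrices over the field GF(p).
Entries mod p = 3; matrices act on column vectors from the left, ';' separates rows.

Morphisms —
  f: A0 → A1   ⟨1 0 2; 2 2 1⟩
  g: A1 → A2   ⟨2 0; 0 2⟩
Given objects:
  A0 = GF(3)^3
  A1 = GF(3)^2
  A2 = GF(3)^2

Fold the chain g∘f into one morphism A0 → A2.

  e0=(1,0,0) f→(1,2) g→(2,1)
  e1=(0,1,0) f→(0,2) g→(0,1)
  e2=(0,0,1) f→(2,1) g→(1,2)
⟦path⟧: ⟨2 0 1; 1 1 2⟩

Answer: ⟨2 0 1; 1 1 2⟩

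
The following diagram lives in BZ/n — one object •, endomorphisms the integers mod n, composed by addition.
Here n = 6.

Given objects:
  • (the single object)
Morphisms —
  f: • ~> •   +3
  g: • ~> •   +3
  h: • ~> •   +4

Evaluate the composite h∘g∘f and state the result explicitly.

Answer: +4

Trace:
  0 +3≡3 +3≡0 +4≡4  (mod 6)
⟦path⟧: +4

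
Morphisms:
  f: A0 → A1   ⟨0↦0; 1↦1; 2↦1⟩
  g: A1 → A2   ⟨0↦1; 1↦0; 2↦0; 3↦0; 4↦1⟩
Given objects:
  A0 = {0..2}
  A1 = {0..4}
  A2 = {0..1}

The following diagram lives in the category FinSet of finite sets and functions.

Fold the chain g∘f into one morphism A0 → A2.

Answer: ⟨0↦1; 1↦0; 2↦0⟩

Work:
  0 f→0 g→1
  1 f→1 g→0
  2 f→1 g→0
⟦path⟧: ⟨0↦1; 1↦0; 2↦0⟩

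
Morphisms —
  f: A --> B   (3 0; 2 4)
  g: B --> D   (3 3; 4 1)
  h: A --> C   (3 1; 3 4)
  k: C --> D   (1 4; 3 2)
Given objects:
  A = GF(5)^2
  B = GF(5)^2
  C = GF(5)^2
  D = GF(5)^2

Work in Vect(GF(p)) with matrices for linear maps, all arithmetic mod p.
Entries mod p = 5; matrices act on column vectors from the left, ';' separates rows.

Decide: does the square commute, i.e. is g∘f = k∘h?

Along f;g (path 1):
  e0=[1,0] f-->[3,2] g-->[0,4]
  e1=[0,1] f-->[0,4] g-->[2,4]
  result₁ = (0 2; 4 4)
Along h;k (path 2):
  e0=[1,0] h-->[3,3] k-->[0,0]
  e1=[0,1] h-->[1,4] k-->[2,1]
  result₂ = (0 2; 0 1)
Equal? NO — does not commute

Answer: DOES NOT COMMUTE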